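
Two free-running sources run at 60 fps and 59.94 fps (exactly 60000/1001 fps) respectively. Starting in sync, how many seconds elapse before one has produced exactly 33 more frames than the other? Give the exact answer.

The gap grows by |60000/1001 − 60| = 60/1001 frames per second.
Time for a 33-frame gap: 33 ÷ (60/1001) = 550.55 s.

550.55 seconds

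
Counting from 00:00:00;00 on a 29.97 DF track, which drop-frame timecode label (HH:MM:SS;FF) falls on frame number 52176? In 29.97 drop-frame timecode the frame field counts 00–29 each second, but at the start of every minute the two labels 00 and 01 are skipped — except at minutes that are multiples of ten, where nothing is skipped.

Each 10-minute DF block holds 10 × 60 × 30 − 9 × 2 = 17982 frames. 52176 ÷ 17982 → 2 full blocks, remainder 16212.
Within the partial block the first minute is 1800 frames and each further minute 1798, so 9 further minute boundaries passed. Total skipped labels = 18 × 2 + 2 × 9 = 54.
Non-drop label index = 52176 + 54 = 52230; at 30 labels/s that is 00:29:01:00, i.e. DF 00:29:01;00.

00:29:01;00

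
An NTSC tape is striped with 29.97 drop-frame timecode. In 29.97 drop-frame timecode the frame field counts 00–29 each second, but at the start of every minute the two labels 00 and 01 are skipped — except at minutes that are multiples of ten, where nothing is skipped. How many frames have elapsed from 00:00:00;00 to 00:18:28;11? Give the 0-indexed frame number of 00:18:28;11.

Complete 10-minute blocks: 1, each 17982 frames → 17982.
Remaining 8 whole minutes in the current block: 1800 + 7 × 1798 = 14386 frames.
Within the current minute: 28 × 30 + 11 − 2 = 849 (labels ;00/;01 skipped at this minute). Total = 17982 + 14386 + 849 = 33217.

33217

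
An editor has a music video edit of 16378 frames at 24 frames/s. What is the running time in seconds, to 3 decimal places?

Running time = 16378 × 1/24 = 8189/12 s ≈ 682.417 s.

682.417 seconds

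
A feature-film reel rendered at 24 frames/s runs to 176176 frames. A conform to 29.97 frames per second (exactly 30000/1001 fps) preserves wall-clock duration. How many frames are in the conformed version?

Target frames = source frames × (target rate / source rate) = 176176 × (30000/1001)/(24) = 176176 × 1250/1001 = 220000.

220000 frames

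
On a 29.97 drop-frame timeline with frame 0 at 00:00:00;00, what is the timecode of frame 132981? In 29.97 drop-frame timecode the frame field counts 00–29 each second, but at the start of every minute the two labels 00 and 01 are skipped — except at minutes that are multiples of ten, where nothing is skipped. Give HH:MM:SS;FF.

Each 10-minute DF block holds 10 × 60 × 30 − 9 × 2 = 17982 frames. 132981 ÷ 17982 → 7 full blocks, remainder 7107.
Within the partial block the first minute is 1800 frames and each further minute 1798, so 3 further minute boundaries passed. Total skipped labels = 18 × 7 + 2 × 3 = 132.
Non-drop label index = 132981 + 132 = 133113; at 30 labels/s that is 01:13:57:03, i.e. DF 01:13:57;03.

01:13:57;03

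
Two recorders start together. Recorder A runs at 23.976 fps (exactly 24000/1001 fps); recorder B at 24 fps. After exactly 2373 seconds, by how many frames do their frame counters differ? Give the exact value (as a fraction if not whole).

A emits 24000/1001 × 2373 = 8136000/143 frames; B emits 24 × 2373 = 56952.
Difference = 8136/143 frames (≈ 56.8951); B is ahead of A.

8136/143 frames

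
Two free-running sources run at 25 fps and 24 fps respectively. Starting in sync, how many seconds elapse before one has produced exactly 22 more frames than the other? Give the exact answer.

The gap grows by |24 − 25| = 1 frame per second.
Time for a 22-frame gap: 22 ÷ (1) = 22 s.

22 seconds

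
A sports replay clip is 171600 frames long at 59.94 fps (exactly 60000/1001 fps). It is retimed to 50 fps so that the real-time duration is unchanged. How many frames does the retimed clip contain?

143143 frames

Target frames = source frames × (target rate / source rate) = 171600 × (50)/(60000/1001) = 171600 × 1001/1200 = 143143.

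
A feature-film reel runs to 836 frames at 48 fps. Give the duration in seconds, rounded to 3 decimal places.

Running time = 836 × 1/48 = 209/12 s ≈ 17.417 s.

17.417 seconds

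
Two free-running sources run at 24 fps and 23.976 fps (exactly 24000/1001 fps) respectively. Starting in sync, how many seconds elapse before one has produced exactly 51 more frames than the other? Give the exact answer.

The gap grows by |24000/1001 − 24| = 24/1001 frames per second.
Time for a 51-frame gap: 51 ÷ (24/1001) = 2127.125 s.

2127.125 seconds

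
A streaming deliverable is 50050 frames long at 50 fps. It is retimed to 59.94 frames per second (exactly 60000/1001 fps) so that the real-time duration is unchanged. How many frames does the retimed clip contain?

60000 frames

Target frames = source frames × (target rate / source rate) = 50050 × (60000/1001)/(50) = 50050 × 1200/1001 = 60000.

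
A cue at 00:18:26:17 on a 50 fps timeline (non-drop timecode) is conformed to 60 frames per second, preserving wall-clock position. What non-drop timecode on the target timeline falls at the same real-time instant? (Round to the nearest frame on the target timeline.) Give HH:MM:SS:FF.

00:18:26:20

Source frame index: (0×3600 + 18×60 + 26) × 50 + 17 = 55317.
Real time: 55317 / (50) = 55317/50 s.
Target frame: (55317/50) × (60) = 331902/5 ≈ 66380.400 → 66380.
At 60 labels/s: frame 66380 → 00:18:26:20.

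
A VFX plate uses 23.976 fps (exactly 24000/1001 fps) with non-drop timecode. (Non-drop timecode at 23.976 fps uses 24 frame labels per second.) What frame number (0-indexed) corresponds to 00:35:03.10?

Total seconds to the label: (0 × 3600 + 35 × 60 + 3) = 2103.
Frame index = 2103 × 24 + 10 = 50482.

frame 50482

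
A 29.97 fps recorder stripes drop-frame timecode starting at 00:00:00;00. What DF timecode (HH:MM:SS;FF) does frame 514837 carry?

04:46:18;13

Each 10-minute DF block holds 10 × 60 × 30 − 9 × 2 = 17982 frames. 514837 ÷ 17982 → 28 full blocks, remainder 11341.
Within the partial block the first minute is 1800 frames and each further minute 1798, so 6 further minute boundaries passed. Total skipped labels = 18 × 28 + 2 × 6 = 516.
Non-drop label index = 514837 + 516 = 515353; at 30 labels/s that is 04:46:18:13, i.e. DF 04:46:18;13.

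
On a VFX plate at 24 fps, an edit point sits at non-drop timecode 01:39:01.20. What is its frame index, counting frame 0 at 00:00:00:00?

frame 142604

Total seconds to the label: (1 × 3600 + 39 × 60 + 1) = 5941.
Frame index = 5941 × 24 + 20 = 142604.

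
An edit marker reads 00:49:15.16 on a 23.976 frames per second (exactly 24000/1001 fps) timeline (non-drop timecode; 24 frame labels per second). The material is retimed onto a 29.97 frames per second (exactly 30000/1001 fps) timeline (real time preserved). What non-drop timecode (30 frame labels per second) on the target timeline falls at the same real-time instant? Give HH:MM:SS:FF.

00:49:15:20

Source frame index: (0×3600 + 49×60 + 15) × 24 + 16 = 70936.
Real time: 70936 / (24000/1001) = 8875867/3000 s.
Target frame: (8875867/3000) × (30000/1001) = 88670.
At 30 labels/s: frame 88670 → 00:49:15:20.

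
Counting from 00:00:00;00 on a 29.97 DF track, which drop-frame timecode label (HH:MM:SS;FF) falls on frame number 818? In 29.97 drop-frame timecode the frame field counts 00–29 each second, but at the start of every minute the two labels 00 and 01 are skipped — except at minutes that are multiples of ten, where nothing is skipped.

00:00:27;08

Each 10-minute DF block holds 10 × 60 × 30 − 9 × 2 = 17982 frames. 818 ÷ 17982 → 0 full blocks, remainder 818.
Within the partial block the first minute is 1800 frames and each further minute 1798, so 0 further minute boundaries passed. Total skipped labels = 18 × 0 + 2 × 0 = 0.
Non-drop label index = 818 + 0 = 818; at 30 labels/s that is 00:00:27:08, i.e. DF 00:00:27;08.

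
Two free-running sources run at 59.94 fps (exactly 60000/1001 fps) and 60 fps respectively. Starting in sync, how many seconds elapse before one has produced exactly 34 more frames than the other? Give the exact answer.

The gap grows by |60 − 60000/1001| = 60/1001 frames per second.
Time for a 34-frame gap: 34 ÷ (60/1001) = 17017/30 s.

17017/30 seconds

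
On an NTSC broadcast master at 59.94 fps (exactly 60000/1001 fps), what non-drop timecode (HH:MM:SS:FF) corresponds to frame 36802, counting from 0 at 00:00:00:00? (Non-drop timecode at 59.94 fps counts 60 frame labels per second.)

00:10:13:22

36802 ÷ 60 = 613 full seconds, remainder 22 frames.
613 s = 0 h 10 min 13 s.
Timecode: 00:10:13:22.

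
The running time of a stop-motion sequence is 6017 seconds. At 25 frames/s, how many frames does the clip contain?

150425 frames

Frames = 6017 × 25 = 150425.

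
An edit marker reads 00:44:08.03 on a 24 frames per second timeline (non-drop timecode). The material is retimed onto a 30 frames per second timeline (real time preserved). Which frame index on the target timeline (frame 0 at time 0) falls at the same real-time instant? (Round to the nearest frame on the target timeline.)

frame 79444

Source frame index: (0×3600 + 44×60 + 8) × 24 + 3 = 63555.
Real time: 63555 / (24) = 21185/8 s.
Target frame: (21185/8) × (30) = 317775/4 ≈ 79443.750 → 79444.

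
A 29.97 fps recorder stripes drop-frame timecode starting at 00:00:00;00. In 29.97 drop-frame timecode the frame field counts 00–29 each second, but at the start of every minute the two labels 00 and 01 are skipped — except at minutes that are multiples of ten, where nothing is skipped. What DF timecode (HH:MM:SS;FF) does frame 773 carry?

Each 10-minute DF block holds 10 × 60 × 30 − 9 × 2 = 17982 frames. 773 ÷ 17982 → 0 full blocks, remainder 773.
Within the partial block the first minute is 1800 frames and each further minute 1798, so 0 further minute boundaries passed. Total skipped labels = 18 × 0 + 2 × 0 = 0.
Non-drop label index = 773 + 0 = 773; at 30 labels/s that is 00:00:25:23, i.e. DF 00:00:25;23.

00:00:25;23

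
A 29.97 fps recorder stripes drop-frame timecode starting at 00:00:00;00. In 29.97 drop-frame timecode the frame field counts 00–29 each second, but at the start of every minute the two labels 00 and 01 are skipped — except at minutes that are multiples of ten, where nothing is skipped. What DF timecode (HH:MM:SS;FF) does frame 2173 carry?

Ten DF minutes hold 17982 frames, so frame 2173 lies in block 0 (frames 0–17981) with 2173 frames into that block.
The block's first minute is 1800 frames and the rest 1798 each; 2173 frames reaches minute 1, so 0 × 18 + 1 × 2 = 2 labels have been skipped so far.
Adding those back, label number 2173 + 2 = 2175 at 30 labels/s is 72 s + 15 f = 0 h 1 min 12 s frame 15, i.e. 00:01:12;15.

00:01:12;15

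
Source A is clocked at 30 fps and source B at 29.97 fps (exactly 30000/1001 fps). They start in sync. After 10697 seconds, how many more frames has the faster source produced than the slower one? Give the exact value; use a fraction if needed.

A emits 30 × 10697 = 320910 frames; B emits 30000/1001 × 10697 = 320910000/1001.
Difference = 320910/1001 frames (≈ 320.5894); B is behind A.

320910/1001 frames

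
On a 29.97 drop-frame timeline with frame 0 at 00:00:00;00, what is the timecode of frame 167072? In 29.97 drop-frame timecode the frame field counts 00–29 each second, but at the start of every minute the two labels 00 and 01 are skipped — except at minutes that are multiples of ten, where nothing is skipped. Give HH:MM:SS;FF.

01:32:54;18

Each 10-minute DF block holds 10 × 60 × 30 − 9 × 2 = 17982 frames. 167072 ÷ 17982 → 9 full blocks, remainder 5234.
Within the partial block the first minute is 1800 frames and each further minute 1798, so 2 further minute boundaries passed. Total skipped labels = 18 × 9 + 2 × 2 = 166.
Non-drop label index = 167072 + 166 = 167238; at 30 labels/s that is 01:32:54:18, i.e. DF 01:32:54;18.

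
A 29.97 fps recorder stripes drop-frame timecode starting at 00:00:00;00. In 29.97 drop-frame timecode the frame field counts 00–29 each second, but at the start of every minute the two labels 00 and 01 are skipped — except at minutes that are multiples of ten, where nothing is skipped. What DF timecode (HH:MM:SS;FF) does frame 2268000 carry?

Each 10-minute DF block holds 10 × 60 × 30 − 9 × 2 = 17982 frames. 2268000 ÷ 17982 → 126 full blocks, remainder 2268.
Within the partial block the first minute is 1800 frames and each further minute 1798, so 1 further minute boundary passed. Total skipped labels = 18 × 126 + 2 × 1 = 2270.
Non-drop label index = 2268000 + 2270 = 2270270; at 30 labels/s that is 21:01:15:20, i.e. DF 21:01:15;20.

21:01:15;20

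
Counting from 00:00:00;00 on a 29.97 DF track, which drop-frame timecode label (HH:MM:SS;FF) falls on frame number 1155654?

10:42:40;10

Ten DF minutes hold 17982 frames, so frame 1155654 lies in block 64 (frames 1150848–1168829) with 4806 frames into that block.
The block's first minute is 1800 frames and the rest 1798 each; 4806 frames reaches minute 2, so 64 × 18 + 2 × 2 = 1156 labels have been skipped so far.
Adding those back, label number 1155654 + 1156 = 1156810 at 30 labels/s is 38560 s + 10 f = 10 h 42 min 40 s frame 10, i.e. 10:42:40;10.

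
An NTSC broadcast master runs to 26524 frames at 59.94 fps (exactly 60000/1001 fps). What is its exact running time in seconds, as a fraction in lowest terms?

Running time = 26524 ÷ (60000/1001) = 26524 × 1001/60000 = 6637631/15000 s.

6637631/15000 seconds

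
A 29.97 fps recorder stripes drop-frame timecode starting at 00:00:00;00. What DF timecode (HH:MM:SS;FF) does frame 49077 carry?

00:27:17;17

Ten DF minutes hold 17982 frames, so frame 49077 lies in block 2 (frames 35964–53945) with 13113 frames into that block.
The block's first minute is 1800 frames and the rest 1798 each; 13113 frames reaches minute 7, so 2 × 18 + 7 × 2 = 50 labels have been skipped so far.
Adding those back, label number 49077 + 50 = 49127 at 30 labels/s is 1637 s + 17 f = 0 h 27 min 17 s frame 17, i.e. 00:27:17;17.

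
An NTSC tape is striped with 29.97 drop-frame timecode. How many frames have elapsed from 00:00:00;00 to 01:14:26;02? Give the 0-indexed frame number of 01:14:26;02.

As if non-drop at 30 labels/s: (1 × 3600 + 14 × 60 + 26) × 30 + 2 = 133982.
Minute boundaries passed: 74; those not divisible by 10: 74 − 7 = 67; dropped labels = 2 × 67 = 134.
Actual frame index = 133982 − 134 = 133848.

133848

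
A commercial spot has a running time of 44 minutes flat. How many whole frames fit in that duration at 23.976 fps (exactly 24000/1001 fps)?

63296 frames

44 min = 2640 s.
Frames = 2640 × 24000/1001 = 5760000/91 ≈ 63296.7033.
Complete frames: 63296.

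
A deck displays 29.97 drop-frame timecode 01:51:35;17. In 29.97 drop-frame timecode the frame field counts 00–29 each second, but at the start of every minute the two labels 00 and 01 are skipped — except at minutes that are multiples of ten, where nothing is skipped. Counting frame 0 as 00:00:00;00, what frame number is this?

As if non-drop at 30 labels/s: (1 × 3600 + 51 × 60 + 35) × 30 + 17 = 200867.
Minute boundaries passed: 111; those not divisible by 10: 111 − 11 = 100; dropped labels = 2 × 100 = 200.
Actual frame index = 200867 − 200 = 200667.

200667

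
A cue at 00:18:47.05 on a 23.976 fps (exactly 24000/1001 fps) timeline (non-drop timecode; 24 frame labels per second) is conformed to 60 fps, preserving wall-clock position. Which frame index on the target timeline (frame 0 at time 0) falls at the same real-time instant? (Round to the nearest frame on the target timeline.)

Source frame index: (0×3600 + 18×60 + 47) × 24 + 5 = 27053.
Real time: 27053 / (24000/1001) = 27080053/24000 s.
Target frame: (27080053/24000) × (60) = 27080053/400 ≈ 67700.133 → 67700.

frame 67700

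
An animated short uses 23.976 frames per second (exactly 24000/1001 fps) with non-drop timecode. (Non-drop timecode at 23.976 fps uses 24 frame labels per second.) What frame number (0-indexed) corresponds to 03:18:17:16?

Total seconds to the label: (3 × 3600 + 18 × 60 + 17) = 11897.
Frame index = 11897 × 24 + 16 = 285544.

frame 285544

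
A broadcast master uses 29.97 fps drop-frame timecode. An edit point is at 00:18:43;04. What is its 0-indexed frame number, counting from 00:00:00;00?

As if non-drop at 30 labels/s: (0 × 3600 + 18 × 60 + 43) × 30 + 4 = 33694.
Minute boundaries passed: 18; those not divisible by 10: 18 − 1 = 17; dropped labels = 2 × 17 = 34.
Actual frame index = 33694 − 34 = 33660.

33660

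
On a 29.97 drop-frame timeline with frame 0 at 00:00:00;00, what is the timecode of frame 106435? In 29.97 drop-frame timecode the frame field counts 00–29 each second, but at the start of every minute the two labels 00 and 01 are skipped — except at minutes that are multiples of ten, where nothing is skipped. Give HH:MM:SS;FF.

Each 10-minute DF block holds 10 × 60 × 30 − 9 × 2 = 17982 frames. 106435 ÷ 17982 → 5 full blocks, remainder 16525.
Within the partial block the first minute is 1800 frames and each further minute 1798, so 9 further minute boundaries passed. Total skipped labels = 18 × 5 + 2 × 9 = 108.
Non-drop label index = 106435 + 108 = 106543; at 30 labels/s that is 00:59:11:13, i.e. DF 00:59:11;13.

00:59:11;13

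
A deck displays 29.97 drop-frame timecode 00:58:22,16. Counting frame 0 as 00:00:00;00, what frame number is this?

Complete 10-minute blocks: 5, each 17982 frames → 89910.
Remaining 8 whole minutes in the current block: 1800 + 7 × 1798 = 14386 frames.
Within the current minute: 22 × 30 + 16 − 2 = 674 (labels ;00/;01 skipped at this minute). Total = 89910 + 14386 + 674 = 104970.

104970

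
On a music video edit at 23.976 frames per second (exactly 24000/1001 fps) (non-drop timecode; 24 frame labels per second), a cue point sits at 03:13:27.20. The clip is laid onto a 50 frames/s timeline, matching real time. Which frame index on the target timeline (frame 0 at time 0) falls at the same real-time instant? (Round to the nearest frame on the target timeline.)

Source frame index: (3×3600 + 13×60 + 27) × 24 + 20 = 278588.
Real time: 278588 / (24000/1001) = 69716647/6000 s.
Target frame: (69716647/6000) × (50) = 69716647/120 ≈ 580972.058 → 580972.

frame 580972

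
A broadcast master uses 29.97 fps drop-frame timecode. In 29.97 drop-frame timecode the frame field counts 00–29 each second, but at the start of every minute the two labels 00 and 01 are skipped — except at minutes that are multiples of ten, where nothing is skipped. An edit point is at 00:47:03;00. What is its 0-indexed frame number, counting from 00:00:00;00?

84604

Complete 10-minute blocks: 4, each 17982 frames → 71928.
Remaining 7 whole minutes in the current block: 1800 + 6 × 1798 = 12588 frames.
Within the current minute: 3 × 30 + 0 − 2 = 88 (labels ;00/;01 skipped at this minute). Total = 71928 + 12588 + 88 = 84604.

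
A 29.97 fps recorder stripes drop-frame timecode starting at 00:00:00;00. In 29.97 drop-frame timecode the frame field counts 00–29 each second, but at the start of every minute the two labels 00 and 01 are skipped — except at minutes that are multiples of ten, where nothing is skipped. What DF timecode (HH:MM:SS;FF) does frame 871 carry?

00:00:29;01

Ten DF minutes hold 17982 frames, so frame 871 lies in block 0 (frames 0–17981) with 871 frames into that block.
The block's first minute is 1800 frames and the rest 1798 each; 871 frames reaches minute 0, so 0 × 18 + 0 × 2 = 0 labels have been skipped so far.
Adding those back, label number 871 + 0 = 871 at 30 labels/s is 29 s + 1 f = 0 h 0 min 29 s frame 1, i.e. 00:00:29;01.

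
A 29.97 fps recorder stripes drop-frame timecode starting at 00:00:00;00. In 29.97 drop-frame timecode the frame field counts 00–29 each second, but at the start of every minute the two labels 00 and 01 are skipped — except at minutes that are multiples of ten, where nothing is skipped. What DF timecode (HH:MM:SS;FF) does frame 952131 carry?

Ten DF minutes hold 17982 frames, so frame 952131 lies in block 52 (frames 935064–953045) with 17067 frames into that block.
The block's first minute is 1800 frames and the rest 1798 each; 17067 frames reaches minute 9, so 52 × 18 + 9 × 2 = 954 labels have been skipped so far.
Adding those back, label number 952131 + 954 = 953085 at 30 labels/s is 31769 s + 15 f = 8 h 49 min 29 s frame 15, i.e. 08:49:29;15.

08:49:29;15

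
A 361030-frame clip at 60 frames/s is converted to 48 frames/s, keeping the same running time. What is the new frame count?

Target frames = source frames × (target rate / source rate) = 361030 × (48)/(60) = 361030 × 4/5 = 288824.

288824 frames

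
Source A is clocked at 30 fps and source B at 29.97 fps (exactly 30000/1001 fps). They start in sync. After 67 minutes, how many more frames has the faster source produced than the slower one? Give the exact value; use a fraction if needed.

120600/1001 frames

67 min = 4020 s.
A emits 30 × 4020 = 120600 frames; B emits 30000/1001 × 4020 = 120600000/1001.
Difference = 120600/1001 frames (≈ 120.4795); B is behind A.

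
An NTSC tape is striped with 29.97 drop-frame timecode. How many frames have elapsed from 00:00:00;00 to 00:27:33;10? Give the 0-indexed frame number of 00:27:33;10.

As if non-drop at 30 labels/s: (0 × 3600 + 27 × 60 + 33) × 30 + 10 = 49600.
Minute boundaries passed: 27; those not divisible by 10: 27 − 2 = 25; dropped labels = 2 × 25 = 50.
Actual frame index = 49600 − 50 = 49550.

49550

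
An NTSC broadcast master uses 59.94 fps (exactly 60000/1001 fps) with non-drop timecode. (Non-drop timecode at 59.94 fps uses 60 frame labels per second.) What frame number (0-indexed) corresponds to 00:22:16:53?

frame 80213

Total seconds to the label: (0 × 3600 + 22 × 60 + 16) = 1336.
Frame index = 1336 × 60 + 53 = 80213.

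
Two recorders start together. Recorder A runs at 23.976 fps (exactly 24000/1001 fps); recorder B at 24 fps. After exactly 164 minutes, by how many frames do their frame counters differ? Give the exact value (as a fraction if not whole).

164 min = 9840 s.
A emits 24000/1001 × 9840 = 236160000/1001 frames; B emits 24 × 9840 = 236160.
Difference = 236160/1001 frames (≈ 235.9241); B is ahead of A.

236160/1001 frames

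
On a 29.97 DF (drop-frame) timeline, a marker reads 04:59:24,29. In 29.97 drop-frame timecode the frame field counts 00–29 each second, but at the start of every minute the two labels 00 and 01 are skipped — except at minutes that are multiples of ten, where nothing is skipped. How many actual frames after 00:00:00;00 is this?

538409

Complete 10-minute blocks: 29, each 17982 frames → 521478.
Remaining 9 whole minutes in the current block: 1800 + 8 × 1798 = 16184 frames.
Within the current minute: 24 × 30 + 29 − 2 = 747 (labels ;00/;01 skipped at this minute). Total = 521478 + 16184 + 747 = 538409.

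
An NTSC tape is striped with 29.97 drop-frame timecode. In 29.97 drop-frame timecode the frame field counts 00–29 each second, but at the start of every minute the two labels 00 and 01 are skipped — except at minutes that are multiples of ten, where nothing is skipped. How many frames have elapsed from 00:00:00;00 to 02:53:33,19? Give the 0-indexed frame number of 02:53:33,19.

As if non-drop at 30 labels/s: (2 × 3600 + 53 × 60 + 33) × 30 + 19 = 312409.
Minute boundaries passed: 173; those not divisible by 10: 173 − 17 = 156; dropped labels = 2 × 156 = 312.
Actual frame index = 312409 − 312 = 312097.

312097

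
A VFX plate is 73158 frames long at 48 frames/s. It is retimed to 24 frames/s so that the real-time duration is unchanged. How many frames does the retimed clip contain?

Target frames = source frames × (target rate / source rate) = 73158 × (24)/(48) = 73158 × 1/2 = 36579.

36579 frames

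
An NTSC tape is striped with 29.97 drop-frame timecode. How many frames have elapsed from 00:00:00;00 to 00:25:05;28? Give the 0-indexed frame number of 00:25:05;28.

45132

As if non-drop at 30 labels/s: (0 × 3600 + 25 × 60 + 5) × 30 + 28 = 45178.
Minute boundaries passed: 25; those not divisible by 10: 25 − 2 = 23; dropped labels = 2 × 23 = 46.
Actual frame index = 45178 − 46 = 45132.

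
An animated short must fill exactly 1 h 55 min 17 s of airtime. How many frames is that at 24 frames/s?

166008 frames

1 h 55 min 17 s = 6917 s.
Frames = 6917 × 24 = 166008.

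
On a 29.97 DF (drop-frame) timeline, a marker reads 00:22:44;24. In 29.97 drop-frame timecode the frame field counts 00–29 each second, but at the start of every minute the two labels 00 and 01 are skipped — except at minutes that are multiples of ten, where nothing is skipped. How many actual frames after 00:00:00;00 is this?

40904

Complete 10-minute blocks: 2, each 17982 frames → 35964.
Remaining 2 whole minutes in the current block: 1800 + 1 × 1798 = 3598 frames.
Within the current minute: 44 × 30 + 24 − 2 = 1342 (labels ;00/;01 skipped at this minute). Total = 35964 + 3598 + 1342 = 40904.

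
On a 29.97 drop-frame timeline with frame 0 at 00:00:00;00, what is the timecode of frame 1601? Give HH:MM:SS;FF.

00:00:53;11

Each 10-minute DF block holds 10 × 60 × 30 − 9 × 2 = 17982 frames. 1601 ÷ 17982 → 0 full blocks, remainder 1601.
Within the partial block the first minute is 1800 frames and each further minute 1798, so 0 further minute boundaries passed. Total skipped labels = 18 × 0 + 2 × 0 = 0.
Non-drop label index = 1601 + 0 = 1601; at 30 labels/s that is 00:00:53:11, i.e. DF 00:00:53;11.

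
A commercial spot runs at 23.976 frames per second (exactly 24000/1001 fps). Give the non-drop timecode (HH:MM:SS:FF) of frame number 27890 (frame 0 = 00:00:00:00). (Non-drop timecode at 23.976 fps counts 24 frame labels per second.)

00:19:22:02

27890 ÷ 24 = 1162 full seconds, remainder 2 frames.
1162 s = 0 h 19 min 22 s.
Timecode: 00:19:22:02.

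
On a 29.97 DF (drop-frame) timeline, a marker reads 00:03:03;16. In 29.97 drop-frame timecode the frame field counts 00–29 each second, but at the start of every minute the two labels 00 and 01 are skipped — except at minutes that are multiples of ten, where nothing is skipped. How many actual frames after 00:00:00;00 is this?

Complete 10-minute blocks: 0, each 17982 frames → 0.
Remaining 3 whole minutes in the current block: 1800 + 2 × 1798 = 5396 frames.
Within the current minute: 3 × 30 + 16 − 2 = 104 (labels ;00/;01 skipped at this minute). Total = 0 + 5396 + 104 = 5500.

5500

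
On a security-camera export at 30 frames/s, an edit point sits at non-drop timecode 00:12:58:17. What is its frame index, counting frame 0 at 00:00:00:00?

23357

Total seconds to the label: (0 × 3600 + 12 × 60 + 58) = 778.
Frame index = 778 × 30 + 17 = 23357.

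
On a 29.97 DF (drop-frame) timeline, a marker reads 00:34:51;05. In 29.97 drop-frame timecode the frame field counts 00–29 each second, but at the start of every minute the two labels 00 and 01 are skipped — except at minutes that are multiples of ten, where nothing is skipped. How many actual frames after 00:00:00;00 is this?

Complete 10-minute blocks: 3, each 17982 frames → 53946.
Remaining 4 whole minutes in the current block: 1800 + 3 × 1798 = 7194 frames.
Within the current minute: 51 × 30 + 5 − 2 = 1533 (labels ;00/;01 skipped at this minute). Total = 53946 + 7194 + 1533 = 62673.

62673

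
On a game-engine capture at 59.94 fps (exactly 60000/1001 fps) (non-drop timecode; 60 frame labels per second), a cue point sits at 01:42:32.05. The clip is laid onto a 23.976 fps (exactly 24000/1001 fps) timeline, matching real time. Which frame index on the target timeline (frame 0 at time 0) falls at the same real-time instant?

Source frame index: (1×3600 + 42×60 + 32) × 60 + 5 = 369125.
Real time: 369125 / (60000/1001) = 2955953/480 s.
Target frame: (2955953/480) × (24000/1001) = 147650.

frame 147650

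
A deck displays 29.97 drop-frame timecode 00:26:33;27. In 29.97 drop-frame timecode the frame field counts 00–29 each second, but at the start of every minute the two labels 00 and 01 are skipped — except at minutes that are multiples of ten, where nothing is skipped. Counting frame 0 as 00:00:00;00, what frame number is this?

As if non-drop at 30 labels/s: (0 × 3600 + 26 × 60 + 33) × 30 + 27 = 47817.
Minute boundaries passed: 26; those not divisible by 10: 26 − 2 = 24; dropped labels = 2 × 24 = 48.
Actual frame index = 47817 − 48 = 47769.

47769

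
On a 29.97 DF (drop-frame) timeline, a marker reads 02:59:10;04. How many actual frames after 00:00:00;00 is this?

322180

As if non-drop at 30 labels/s: (2 × 3600 + 59 × 60 + 10) × 30 + 4 = 322504.
Minute boundaries passed: 179; those not divisible by 10: 179 − 17 = 162; dropped labels = 2 × 162 = 324.
Actual frame index = 322504 − 324 = 322180.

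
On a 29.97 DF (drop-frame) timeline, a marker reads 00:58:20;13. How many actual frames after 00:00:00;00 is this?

Complete 10-minute blocks: 5, each 17982 frames → 89910.
Remaining 8 whole minutes in the current block: 1800 + 7 × 1798 = 14386 frames.
Within the current minute: 20 × 30 + 13 − 2 = 611 (labels ;00/;01 skipped at this minute). Total = 89910 + 14386 + 611 = 104907.

104907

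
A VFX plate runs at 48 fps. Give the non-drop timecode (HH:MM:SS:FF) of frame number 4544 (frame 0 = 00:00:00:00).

4544 ÷ 48 = 94 full seconds, remainder 32 frames.
94 s = 0 h 1 min 34 s.
Timecode: 00:01:34:32.

00:01:34:32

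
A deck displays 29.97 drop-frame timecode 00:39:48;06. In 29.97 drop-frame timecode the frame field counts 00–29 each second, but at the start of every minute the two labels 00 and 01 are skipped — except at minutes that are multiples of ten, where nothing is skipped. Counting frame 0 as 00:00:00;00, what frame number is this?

71574

As if non-drop at 30 labels/s: (0 × 3600 + 39 × 60 + 48) × 30 + 6 = 71646.
Minute boundaries passed: 39; those not divisible by 10: 39 − 3 = 36; dropped labels = 2 × 36 = 72.
Actual frame index = 71646 − 72 = 71574.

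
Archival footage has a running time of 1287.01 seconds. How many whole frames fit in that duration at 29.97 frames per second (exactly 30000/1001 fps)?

38571 frames

Frames = 1287.01 × 30000/1001 = 38610300/1001 ≈ 38571.7283.
Complete frames: 38571.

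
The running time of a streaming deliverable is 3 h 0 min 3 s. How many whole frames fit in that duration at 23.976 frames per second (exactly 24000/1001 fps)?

259012 frames

3 h 0 min 3 s = 10803 s.
Frames = 10803 × 24000/1001 = 19944000/77 ≈ 259012.9870.
Complete frames: 259012.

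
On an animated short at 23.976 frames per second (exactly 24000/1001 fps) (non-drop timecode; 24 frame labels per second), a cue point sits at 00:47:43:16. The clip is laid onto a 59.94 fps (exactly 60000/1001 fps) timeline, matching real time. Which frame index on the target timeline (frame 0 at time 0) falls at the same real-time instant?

Source frame index: (0×3600 + 47×60 + 43) × 24 + 16 = 68728.
Real time: 68728 / (24000/1001) = 8599591/3000 s.
Target frame: (8599591/3000) × (60000/1001) = 171820.

frame 171820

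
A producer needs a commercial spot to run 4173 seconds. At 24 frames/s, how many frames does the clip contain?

100152 frames

Frames = 4173 × 24 = 100152.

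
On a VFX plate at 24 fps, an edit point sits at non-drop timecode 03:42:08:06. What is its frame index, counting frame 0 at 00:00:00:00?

frame 319878

Total seconds to the label: (3 × 3600 + 42 × 60 + 8) = 13328.
Frame index = 13328 × 24 + 6 = 319878.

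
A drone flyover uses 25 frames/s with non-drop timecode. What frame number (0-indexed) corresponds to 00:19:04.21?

Total seconds to the label: (0 × 3600 + 19 × 60 + 4) = 1144.
Frame index = 1144 × 25 + 21 = 28621.

28621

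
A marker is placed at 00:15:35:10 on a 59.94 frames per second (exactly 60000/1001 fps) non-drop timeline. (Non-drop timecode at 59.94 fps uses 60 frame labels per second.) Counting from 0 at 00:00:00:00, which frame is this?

Total seconds to the label: (0 × 3600 + 15 × 60 + 35) = 935.
Frame index = 935 × 60 + 10 = 56110.

56110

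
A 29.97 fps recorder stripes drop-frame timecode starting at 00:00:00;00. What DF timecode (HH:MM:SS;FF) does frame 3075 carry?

Each 10-minute DF block holds 10 × 60 × 30 − 9 × 2 = 17982 frames. 3075 ÷ 17982 → 0 full blocks, remainder 3075.
Within the partial block the first minute is 1800 frames and each further minute 1798, so 1 further minute boundary passed. Total skipped labels = 18 × 0 + 2 × 1 = 2.
Non-drop label index = 3075 + 2 = 3077; at 30 labels/s that is 00:01:42:17, i.e. DF 00:01:42;17.

00:01:42;17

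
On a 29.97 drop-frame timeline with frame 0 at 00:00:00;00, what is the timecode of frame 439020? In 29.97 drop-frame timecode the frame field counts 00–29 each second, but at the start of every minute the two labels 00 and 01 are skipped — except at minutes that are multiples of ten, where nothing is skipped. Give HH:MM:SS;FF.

Ten DF minutes hold 17982 frames, so frame 439020 lies in block 24 (frames 431568–449549) with 7452 frames into that block.
The block's first minute is 1800 frames and the rest 1798 each; 7452 frames reaches minute 4, so 24 × 18 + 4 × 2 = 440 labels have been skipped so far.
Adding those back, label number 439020 + 440 = 439460 at 30 labels/s is 14648 s + 20 f = 4 h 4 min 8 s frame 20, i.e. 04:04:08;20.

04:04:08;20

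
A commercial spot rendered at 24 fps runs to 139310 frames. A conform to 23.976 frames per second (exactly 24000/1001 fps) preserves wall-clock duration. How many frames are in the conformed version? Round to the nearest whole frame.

Frames at target rate = 139310 × (24000/1001) / (24) = 139310000/1001 ≈ 139170.829.
Nearest whole frame: 139171.

139171 frames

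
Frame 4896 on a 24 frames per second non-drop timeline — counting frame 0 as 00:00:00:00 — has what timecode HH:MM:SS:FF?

4896 ÷ 24 = 204 full seconds, remainder 0 frames.
204 s = 0 h 3 min 24 s.
Timecode: 00:03:24:00.

00:03:24:00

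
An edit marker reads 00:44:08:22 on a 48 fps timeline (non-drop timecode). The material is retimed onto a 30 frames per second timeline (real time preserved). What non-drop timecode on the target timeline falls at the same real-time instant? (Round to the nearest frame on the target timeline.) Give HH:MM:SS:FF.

00:44:08:14

Source frame index: (0×3600 + 44×60 + 8) × 48 + 22 = 127126.
Real time: 127126 / (48) = 63563/24 s.
Target frame: (63563/24) × (30) = 317815/4 ≈ 79453.750 → 79454.
At 30 labels/s: frame 79454 → 00:44:08:14.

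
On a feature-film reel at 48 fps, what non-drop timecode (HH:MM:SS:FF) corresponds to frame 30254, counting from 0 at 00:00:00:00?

00:10:30:14

30254 ÷ 48 = 630 full seconds, remainder 14 frames.
630 s = 0 h 10 min 30 s.
Timecode: 00:10:30:14.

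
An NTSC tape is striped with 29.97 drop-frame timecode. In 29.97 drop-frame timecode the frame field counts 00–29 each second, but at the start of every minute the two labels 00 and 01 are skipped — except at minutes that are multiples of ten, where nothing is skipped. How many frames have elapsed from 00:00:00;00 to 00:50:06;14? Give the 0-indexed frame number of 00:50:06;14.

Complete 10-minute blocks: 5, each 17982 frames → 89910.
Remaining 0 whole minutes in the current block: 0 frames.
Within the current minute: 6 × 30 + 14 = 194. Total = 89910 + 0 + 194 = 90104.

90104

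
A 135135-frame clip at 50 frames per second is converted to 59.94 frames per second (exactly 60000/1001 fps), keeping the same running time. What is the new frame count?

162000 frames

Target frames = source frames × (target rate / source rate) = 135135 × (60000/1001)/(50) = 135135 × 1200/1001 = 162000.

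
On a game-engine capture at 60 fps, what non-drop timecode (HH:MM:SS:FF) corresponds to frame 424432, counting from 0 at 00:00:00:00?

424432 ÷ 60 = 7073 full seconds, remainder 52 frames.
7073 s = 1 h 57 min 53 s.
Timecode: 01:57:53:52.

01:57:53:52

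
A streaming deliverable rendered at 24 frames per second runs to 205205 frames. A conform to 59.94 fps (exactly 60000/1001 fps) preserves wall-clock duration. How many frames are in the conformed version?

Target frames = source frames × (target rate / source rate) = 205205 × (60000/1001)/(24) = 205205 × 2500/1001 = 512500.

512500 frames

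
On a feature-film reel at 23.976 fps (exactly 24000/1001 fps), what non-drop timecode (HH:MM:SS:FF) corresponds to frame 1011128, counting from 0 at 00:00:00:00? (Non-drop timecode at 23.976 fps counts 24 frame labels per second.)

11:42:10:08

1011128 ÷ 24 = 42130 full seconds, remainder 8 frames.
42130 s = 11 h 42 min 10 s.
Timecode: 11:42:10:08.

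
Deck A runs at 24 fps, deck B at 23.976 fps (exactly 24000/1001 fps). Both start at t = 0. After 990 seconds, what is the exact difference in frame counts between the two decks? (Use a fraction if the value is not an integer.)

A emits 24 × 990 = 23760 frames; B emits 24000/1001 × 990 = 2160000/91.
Difference = 2160/91 frames (≈ 23.7363); B is behind A.

2160/91 frames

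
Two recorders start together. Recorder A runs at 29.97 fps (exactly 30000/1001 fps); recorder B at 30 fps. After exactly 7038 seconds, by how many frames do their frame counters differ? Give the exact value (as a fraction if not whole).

A emits 30000/1001 × 7038 = 211140000/1001 frames; B emits 30 × 7038 = 211140.
Difference = 211140/1001 frames (≈ 210.9291); B is ahead of A.

211140/1001 frames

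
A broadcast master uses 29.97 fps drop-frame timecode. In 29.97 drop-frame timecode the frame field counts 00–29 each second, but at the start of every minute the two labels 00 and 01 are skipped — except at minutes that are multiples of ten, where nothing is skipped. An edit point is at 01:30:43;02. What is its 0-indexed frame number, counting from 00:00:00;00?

As if non-drop at 30 labels/s: (1 × 3600 + 30 × 60 + 43) × 30 + 2 = 163292.
Minute boundaries passed: 90; those not divisible by 10: 90 − 9 = 81; dropped labels = 2 × 81 = 162.
Actual frame index = 163292 − 162 = 163130.

163130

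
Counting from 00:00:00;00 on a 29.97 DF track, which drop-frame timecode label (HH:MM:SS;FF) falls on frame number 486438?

Ten DF minutes hold 17982 frames, so frame 486438 lies in block 27 (frames 485514–503495) with 924 frames into that block.
The block's first minute is 1800 frames and the rest 1798 each; 924 frames reaches minute 0, so 27 × 18 + 0 × 2 = 486 labels have been skipped so far.
Adding those back, label number 486438 + 486 = 486924 at 30 labels/s is 16230 s + 24 f = 4 h 30 min 30 s frame 24, i.e. 04:30:30;24.

04:30:30;24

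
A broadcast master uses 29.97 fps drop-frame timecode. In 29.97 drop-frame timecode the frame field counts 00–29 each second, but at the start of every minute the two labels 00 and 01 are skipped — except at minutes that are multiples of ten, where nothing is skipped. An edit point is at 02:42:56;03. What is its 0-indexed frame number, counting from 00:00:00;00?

292991

As if non-drop at 30 labels/s: (2 × 3600 + 42 × 60 + 56) × 30 + 3 = 293283.
Minute boundaries passed: 162; those not divisible by 10: 162 − 16 = 146; dropped labels = 2 × 146 = 292.
Actual frame index = 293283 − 292 = 292991.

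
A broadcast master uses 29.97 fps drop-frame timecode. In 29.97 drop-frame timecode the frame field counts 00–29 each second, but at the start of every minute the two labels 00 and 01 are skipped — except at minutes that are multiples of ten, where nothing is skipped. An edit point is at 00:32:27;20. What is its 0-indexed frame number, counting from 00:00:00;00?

As if non-drop at 30 labels/s: (0 × 3600 + 32 × 60 + 27) × 30 + 20 = 58430.
Minute boundaries passed: 32; those not divisible by 10: 32 − 3 = 29; dropped labels = 2 × 29 = 58.
Actual frame index = 58430 − 58 = 58372.

58372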